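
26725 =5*5345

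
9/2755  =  9/2755 = 0.00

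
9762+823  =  10585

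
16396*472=7738912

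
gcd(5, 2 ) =1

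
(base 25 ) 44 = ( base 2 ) 1101000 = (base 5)404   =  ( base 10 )104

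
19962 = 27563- 7601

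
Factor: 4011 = 3^1*7^1*191^1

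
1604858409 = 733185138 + 871673271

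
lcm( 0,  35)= 0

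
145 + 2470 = 2615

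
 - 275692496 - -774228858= 498536362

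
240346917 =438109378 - 197762461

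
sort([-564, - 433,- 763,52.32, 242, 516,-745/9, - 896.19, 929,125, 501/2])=[ - 896.19, - 763,  -  564,- 433, - 745/9, 52.32 , 125, 242, 501/2, 516, 929]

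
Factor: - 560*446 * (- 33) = 2^5 * 3^1 * 5^1*7^1*11^1 * 223^1 =8242080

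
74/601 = 74/601 = 0.12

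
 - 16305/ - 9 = 5435/3 = 1811.67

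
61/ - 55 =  - 2 + 49/55 = - 1.11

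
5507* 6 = 33042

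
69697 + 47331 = 117028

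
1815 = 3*605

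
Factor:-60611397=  - 3^1*7^1*11^1*262387^1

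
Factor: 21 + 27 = 2^4*3^1 = 48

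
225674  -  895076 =  -  669402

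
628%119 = 33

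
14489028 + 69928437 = 84417465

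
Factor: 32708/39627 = 2^2*3^( - 2)*7^( - 1 )*13^1 = 52/63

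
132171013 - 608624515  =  -476453502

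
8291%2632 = 395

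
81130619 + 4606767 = 85737386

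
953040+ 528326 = 1481366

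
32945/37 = 32945/37 = 890.41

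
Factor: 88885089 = 3^2 * 41^1*240881^1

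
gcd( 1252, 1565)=313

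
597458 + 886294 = 1483752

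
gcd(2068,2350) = 94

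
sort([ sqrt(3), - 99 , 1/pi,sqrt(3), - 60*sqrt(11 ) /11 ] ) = [ - 99, - 60*sqrt( 11)/11, 1/pi,sqrt(3),sqrt (3 ) ]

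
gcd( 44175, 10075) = 775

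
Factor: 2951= 13^1*227^1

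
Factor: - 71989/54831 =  - 193/147 = -  3^(  -  1)*7^(- 2)*193^1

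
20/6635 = 4/1327=0.00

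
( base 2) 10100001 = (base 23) 70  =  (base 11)137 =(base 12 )115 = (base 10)161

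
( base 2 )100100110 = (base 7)600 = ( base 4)10212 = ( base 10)294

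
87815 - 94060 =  - 6245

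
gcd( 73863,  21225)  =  849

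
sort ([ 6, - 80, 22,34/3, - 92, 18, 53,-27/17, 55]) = [-92, -80,-27/17, 6, 34/3,18, 22,53,55 ] 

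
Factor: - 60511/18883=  - 11^1*23^( - 1) * 821^( - 1 )*5501^1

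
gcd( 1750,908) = 2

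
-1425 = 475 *( - 3 ) 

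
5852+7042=12894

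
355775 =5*71155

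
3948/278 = 14 + 28/139 = 14.20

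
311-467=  - 156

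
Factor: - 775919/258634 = -2^( - 1)*89^(- 1)*1453^ (-1)* 775919^1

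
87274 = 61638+25636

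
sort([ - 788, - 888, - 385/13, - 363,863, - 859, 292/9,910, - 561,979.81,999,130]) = [ - 888, - 859, -788 , - 561, - 363, - 385/13,292/9,130,863, 910,979.81,  999 ]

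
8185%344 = 273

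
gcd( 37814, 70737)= 73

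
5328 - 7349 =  - 2021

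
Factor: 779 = 19^1* 41^1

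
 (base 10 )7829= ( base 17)1a19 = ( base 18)162H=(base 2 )1111010010101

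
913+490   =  1403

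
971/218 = 971/218 =4.45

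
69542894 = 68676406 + 866488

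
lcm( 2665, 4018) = 261170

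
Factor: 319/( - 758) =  - 2^(  -  1 )*11^1*29^1*379^(-1)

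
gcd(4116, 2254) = 98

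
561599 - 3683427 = - 3121828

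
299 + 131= 430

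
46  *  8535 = 392610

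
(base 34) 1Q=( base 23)2e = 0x3c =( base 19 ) 33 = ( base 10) 60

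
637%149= 41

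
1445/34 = 85/2  =  42.50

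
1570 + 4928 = 6498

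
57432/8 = 7179 = 7179.00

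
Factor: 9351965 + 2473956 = 11825921= 11825921^1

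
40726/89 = 40726/89  =  457.60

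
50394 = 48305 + 2089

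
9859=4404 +5455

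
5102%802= 290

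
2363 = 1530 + 833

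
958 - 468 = 490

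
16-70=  - 54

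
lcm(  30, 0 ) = 0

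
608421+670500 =1278921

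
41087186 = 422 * 97363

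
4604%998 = 612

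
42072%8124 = 1452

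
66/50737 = 66/50737 = 0.00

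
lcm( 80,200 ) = 400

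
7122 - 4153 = 2969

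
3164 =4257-1093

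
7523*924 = 6951252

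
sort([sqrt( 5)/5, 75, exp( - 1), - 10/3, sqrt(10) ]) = [ - 10/3,  exp (- 1), sqrt(5)/5 , sqrt( 10), 75]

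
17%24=17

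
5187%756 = 651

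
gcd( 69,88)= 1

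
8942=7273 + 1669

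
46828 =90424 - 43596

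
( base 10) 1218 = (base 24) 22i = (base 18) 3DC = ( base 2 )10011000010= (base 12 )856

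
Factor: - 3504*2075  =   - 2^4*3^1*5^2 * 73^1*83^1=- 7270800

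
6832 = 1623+5209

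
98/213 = 98/213 = 0.46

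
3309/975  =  1103/325 = 3.39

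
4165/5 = 833 = 833.00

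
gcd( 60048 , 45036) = 15012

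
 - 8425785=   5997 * ( - 1405)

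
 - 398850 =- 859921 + 461071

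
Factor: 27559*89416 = 2464215544 = 2^3 *7^1 * 31^1*127^1*11177^1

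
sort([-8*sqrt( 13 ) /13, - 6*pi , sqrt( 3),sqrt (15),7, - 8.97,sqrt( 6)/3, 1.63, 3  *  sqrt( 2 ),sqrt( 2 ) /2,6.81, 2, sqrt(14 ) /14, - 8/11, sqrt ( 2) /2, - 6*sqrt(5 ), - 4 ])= [ - 6*pi , - 6*sqrt( 5 ),  -  8.97, - 4, - 8*sqrt( 13) /13, - 8/11,  sqrt ( 14)/14,sqrt(2 ) /2,sqrt ( 2) /2, sqrt( 6)/3,1.63,sqrt( 3) , 2,sqrt(15 ),3*sqrt( 2 ), 6.81, 7 ]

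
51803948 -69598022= - 17794074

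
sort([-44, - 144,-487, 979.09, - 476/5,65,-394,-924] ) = [ - 924, - 487, - 394,- 144, - 476/5 , - 44 , 65, 979.09 ]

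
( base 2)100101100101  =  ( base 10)2405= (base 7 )10004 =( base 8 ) 4545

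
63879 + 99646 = 163525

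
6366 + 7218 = 13584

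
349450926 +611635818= 961086744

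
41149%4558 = 127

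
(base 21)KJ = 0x1b7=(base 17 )18e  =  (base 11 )36A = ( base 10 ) 439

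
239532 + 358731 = 598263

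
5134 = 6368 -1234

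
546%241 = 64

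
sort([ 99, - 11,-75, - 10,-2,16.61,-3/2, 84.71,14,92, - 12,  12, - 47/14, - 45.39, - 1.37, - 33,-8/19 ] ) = [  -  75, - 45.39,-33,  -  12, -11, - 10, - 47/14, - 2 , - 3/2, - 1.37, - 8/19, 12, 14, 16.61,84.71,92, 99 ]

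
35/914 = 35/914 = 0.04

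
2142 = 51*42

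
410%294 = 116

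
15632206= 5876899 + 9755307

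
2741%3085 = 2741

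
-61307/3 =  - 61307/3 =- 20435.67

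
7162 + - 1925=5237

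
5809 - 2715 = 3094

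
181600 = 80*2270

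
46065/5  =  9213 = 9213.00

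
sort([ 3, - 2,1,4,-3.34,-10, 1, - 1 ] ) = [ - 10, - 3.34, - 2,-1, 1, 1,3, 4]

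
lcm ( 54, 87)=1566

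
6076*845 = 5134220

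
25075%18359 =6716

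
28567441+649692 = 29217133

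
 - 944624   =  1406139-2350763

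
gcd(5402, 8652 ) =2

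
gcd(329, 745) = 1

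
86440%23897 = 14749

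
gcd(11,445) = 1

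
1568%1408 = 160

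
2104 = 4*526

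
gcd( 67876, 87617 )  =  1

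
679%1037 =679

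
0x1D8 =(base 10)472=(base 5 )3342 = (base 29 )G8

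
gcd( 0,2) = 2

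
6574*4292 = 28215608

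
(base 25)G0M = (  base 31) AD9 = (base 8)23446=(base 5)310042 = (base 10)10022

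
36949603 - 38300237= - 1350634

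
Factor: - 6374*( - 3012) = 19198488=2^3 * 3^1 * 251^1*3187^1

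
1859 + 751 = 2610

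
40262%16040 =8182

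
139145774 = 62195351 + 76950423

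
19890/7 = 19890/7 = 2841.43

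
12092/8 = 1511+1/2 = 1511.50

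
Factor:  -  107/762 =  - 2^( - 1)*3^(-1)*107^1*127^ ( - 1)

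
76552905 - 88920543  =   - 12367638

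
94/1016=47/508 = 0.09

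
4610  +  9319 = 13929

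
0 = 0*70543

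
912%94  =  66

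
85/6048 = 85/6048 = 0.01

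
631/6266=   631/6266 = 0.10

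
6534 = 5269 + 1265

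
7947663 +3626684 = 11574347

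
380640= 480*793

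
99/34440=33/11480 = 0.00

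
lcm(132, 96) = 1056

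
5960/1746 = 3+361/873 = 3.41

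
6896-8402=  - 1506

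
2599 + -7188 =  - 4589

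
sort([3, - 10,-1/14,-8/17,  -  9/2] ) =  [ - 10 ,  -  9/2, - 8/17, - 1/14, 3 ] 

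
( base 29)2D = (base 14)51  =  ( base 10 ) 71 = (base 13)56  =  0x47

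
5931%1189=1175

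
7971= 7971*1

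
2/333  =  2/333 = 0.01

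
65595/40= 1639+ 7/8 = 1639.88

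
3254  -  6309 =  - 3055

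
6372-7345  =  -973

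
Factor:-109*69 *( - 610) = 2^1 * 3^1*5^1*23^1 * 61^1*109^1 = 4587810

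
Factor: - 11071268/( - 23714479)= 2^2*13^1  *53^( - 1 )*212909^1*447443^(-1)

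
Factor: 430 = 2^1*5^1*43^1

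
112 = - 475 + 587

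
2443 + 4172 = 6615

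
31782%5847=2547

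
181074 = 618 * 293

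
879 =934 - 55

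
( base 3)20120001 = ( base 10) 4780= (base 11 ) 3656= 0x12AC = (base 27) 6F1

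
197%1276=197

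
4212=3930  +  282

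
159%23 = 21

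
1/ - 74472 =  -  1/74472 = - 0.00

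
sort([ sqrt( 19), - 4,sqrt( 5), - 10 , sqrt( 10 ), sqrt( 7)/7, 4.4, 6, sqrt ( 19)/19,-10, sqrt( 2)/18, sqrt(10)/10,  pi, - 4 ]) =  [ - 10, - 10, - 4, - 4,sqrt(2)/18, sqrt( 19)/19, sqrt(10 )/10, sqrt(7) /7 , sqrt(5), pi, sqrt( 10 ), sqrt( 19) , 4.4, 6]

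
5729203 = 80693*71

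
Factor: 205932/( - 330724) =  - 3^1*89^( - 1)*131^2*929^( - 1) = -51483/82681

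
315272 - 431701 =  - 116429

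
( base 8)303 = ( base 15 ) D0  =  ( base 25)7K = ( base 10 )195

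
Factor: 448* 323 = 144704= 2^6*7^1 * 17^1 * 19^1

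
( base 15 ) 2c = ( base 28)1e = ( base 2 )101010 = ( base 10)42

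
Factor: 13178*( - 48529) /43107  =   - 2^1*3^(- 1)*11^1*13^1*599^1*3733^1 * 14369^ ( - 1)=-639515162/43107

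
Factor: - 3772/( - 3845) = 2^2*5^ (-1)*23^1*41^1*769^ ( - 1)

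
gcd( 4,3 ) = 1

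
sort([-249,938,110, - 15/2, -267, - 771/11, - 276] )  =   [ - 276, - 267, - 249, - 771/11, - 15/2,  110, 938]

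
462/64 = 231/32 = 7.22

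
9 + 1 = 10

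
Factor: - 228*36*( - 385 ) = 2^4*3^3*5^1*7^1*11^1*19^1=3160080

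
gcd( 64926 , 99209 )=1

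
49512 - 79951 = - 30439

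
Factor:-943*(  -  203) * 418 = 80017322=2^1*7^1*11^1*19^1*23^1*29^1*41^1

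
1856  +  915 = 2771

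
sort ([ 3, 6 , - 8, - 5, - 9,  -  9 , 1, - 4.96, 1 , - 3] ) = [ - 9,-9, - 8, - 5, - 4.96, - 3, 1, 1,  3,6]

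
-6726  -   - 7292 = 566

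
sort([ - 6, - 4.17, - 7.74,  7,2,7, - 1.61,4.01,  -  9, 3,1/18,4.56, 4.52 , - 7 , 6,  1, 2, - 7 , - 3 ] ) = [-9 ,- 7.74, - 7, - 7, - 6,-4.17, - 3, - 1.61,1/18, 1,2, 2,3,4.01,4.52, 4.56,6,7, 7 ]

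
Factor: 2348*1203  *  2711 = 7657609884 =2^2*3^1*401^1*587^1 * 2711^1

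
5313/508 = 5313/508 = 10.46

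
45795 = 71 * 645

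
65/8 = 8+1/8 = 8.12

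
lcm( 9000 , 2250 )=9000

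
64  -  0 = 64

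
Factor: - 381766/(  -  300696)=2^( - 2 )*3^( - 1)*7^1*17^ ( - 1)*37^1=259/204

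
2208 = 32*69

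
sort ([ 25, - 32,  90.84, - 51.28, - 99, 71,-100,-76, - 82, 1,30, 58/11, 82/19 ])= [  -  100, - 99, - 82,-76, - 51.28  , - 32,1,82/19, 58/11,25,30,71, 90.84 ] 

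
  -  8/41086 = -1+20539/20543 = -0.00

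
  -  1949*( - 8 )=15592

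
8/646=4/323= 0.01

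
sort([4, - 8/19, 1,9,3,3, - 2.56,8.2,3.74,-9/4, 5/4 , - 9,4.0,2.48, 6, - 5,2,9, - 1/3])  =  [ - 9, - 5, - 2.56,-9/4, - 8/19,- 1/3, 1,5/4, 2,2.48,3 , 3,3.74,4,4.0,6, 8.2,9, 9 ] 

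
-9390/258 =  - 37+26/43 = - 36.40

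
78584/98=801 + 43/49=801.88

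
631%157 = 3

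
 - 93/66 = -31/22 = - 1.41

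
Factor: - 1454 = -2^1*727^1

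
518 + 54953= 55471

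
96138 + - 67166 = 28972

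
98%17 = 13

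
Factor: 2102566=2^1 * 1051283^1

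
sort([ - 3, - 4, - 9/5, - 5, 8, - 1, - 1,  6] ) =[ - 5, -4 ,-3, - 9/5, - 1, - 1 , 6, 8]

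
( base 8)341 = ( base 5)1400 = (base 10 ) 225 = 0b11100001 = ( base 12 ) 169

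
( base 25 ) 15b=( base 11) 632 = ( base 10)761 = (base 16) 2F9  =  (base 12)535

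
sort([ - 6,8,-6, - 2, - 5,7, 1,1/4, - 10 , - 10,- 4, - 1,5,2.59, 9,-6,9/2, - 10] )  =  [-10,-10, - 10,-6, - 6, - 6, - 5, - 4,  -  2 , - 1,1/4, 1 , 2.59,9/2,5, 7, 8, 9 ]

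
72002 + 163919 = 235921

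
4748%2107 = 534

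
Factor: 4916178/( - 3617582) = - 3^2*2417^1* 16007^( - 1 ) = -21753/16007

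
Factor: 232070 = 2^1 * 5^1 * 23^1*1009^1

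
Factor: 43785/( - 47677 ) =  - 45/49 = -3^2*5^1*7^(-2 )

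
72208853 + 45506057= 117714910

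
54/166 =27/83= 0.33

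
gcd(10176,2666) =2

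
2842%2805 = 37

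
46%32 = 14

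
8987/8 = 8987/8 = 1123.38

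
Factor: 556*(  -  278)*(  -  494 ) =2^4*13^1 * 19^1*139^2 = 76356592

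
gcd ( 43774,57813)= 1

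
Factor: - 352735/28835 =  - 19^1 *47^1*73^(-1 ) = - 893/73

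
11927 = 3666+8261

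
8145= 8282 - 137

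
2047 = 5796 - 3749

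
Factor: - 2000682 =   -  2^1 * 3^2*111149^1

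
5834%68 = 54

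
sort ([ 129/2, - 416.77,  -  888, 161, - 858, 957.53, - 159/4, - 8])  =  [ - 888, - 858, - 416.77, - 159/4 , - 8, 129/2,  161, 957.53] 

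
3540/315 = 236/21 = 11.24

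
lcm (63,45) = 315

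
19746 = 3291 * 6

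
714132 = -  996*(-717)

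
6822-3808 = 3014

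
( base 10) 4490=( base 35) 3na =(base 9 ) 6138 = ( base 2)1000110001010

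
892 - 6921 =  - 6029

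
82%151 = 82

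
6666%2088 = 402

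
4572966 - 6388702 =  - 1815736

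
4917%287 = 38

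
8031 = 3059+4972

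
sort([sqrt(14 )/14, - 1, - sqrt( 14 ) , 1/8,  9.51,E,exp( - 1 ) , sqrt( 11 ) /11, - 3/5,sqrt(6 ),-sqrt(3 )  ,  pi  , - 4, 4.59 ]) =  [-4, - sqrt (14 ), - sqrt(3 ), - 1, - 3/5, 1/8,  sqrt(14) /14 , sqrt( 11 )/11,exp (- 1),sqrt(6 ),E,pi, 4.59,9.51 ]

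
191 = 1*191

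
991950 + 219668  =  1211618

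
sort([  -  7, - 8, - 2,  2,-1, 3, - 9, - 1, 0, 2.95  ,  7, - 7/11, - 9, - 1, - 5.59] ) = [ - 9, - 9, - 8, - 7, - 5.59, - 2,-1, - 1,-1, - 7/11, 0, 2, 2.95,  3,7 ] 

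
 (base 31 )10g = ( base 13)5A2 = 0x3D1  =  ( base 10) 977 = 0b1111010001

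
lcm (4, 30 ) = 60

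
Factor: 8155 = 5^1*7^1 *233^1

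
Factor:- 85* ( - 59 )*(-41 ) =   -  205615=-  5^1*17^1*41^1*59^1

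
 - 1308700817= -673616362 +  - 635084455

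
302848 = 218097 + 84751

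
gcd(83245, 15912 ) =1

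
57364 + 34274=91638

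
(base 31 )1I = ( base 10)49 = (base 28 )1l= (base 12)41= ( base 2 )110001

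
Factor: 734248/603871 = 2^3*67^( - 1)*9013^( - 1 )*91781^1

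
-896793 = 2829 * ( - 317 ) 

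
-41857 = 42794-84651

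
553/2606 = 553/2606 = 0.21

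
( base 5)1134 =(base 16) A9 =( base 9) 207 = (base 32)59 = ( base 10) 169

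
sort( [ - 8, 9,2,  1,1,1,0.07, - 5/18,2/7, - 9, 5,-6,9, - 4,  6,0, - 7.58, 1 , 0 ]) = [ - 9, - 8 , - 7.58, - 6, - 4,  -  5/18, 0 , 0,0.07, 2/7, 1 , 1,1 , 1 , 2, 5,  6,9, 9 ]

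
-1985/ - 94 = 21 + 11/94 = 21.12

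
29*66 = 1914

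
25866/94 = 275 + 8/47 = 275.17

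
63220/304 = 207+ 73/76  =  207.96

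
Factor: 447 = 3^1*149^1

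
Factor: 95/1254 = 5/66 =2^(  -  1)*3^( - 1)*5^1*11^( - 1)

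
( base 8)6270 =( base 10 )3256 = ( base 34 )2RQ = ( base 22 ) 6G0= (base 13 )1636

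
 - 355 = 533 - 888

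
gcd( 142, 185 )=1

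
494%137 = 83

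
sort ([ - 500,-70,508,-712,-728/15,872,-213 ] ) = [ - 712,  -  500, - 213,-70, -728/15,508, 872 ] 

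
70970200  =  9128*7775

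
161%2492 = 161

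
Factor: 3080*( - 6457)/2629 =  - 1807960/239 = - 2^3*5^1*7^1*11^1 *239^( - 1)*587^1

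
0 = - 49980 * 0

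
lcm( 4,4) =4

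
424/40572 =106/10143 = 0.01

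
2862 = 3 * 954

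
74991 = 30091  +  44900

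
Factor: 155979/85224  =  2^( - 3 )*3^2 *67^ ( - 1)*109^1 = 981/536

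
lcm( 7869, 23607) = 23607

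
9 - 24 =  - 15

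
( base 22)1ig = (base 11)745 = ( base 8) 1600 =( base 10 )896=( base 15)3EB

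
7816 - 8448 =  -632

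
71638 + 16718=88356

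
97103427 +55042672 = 152146099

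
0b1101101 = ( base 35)34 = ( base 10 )109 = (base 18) 61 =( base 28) 3P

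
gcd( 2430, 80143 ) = 1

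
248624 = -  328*(  -  758 )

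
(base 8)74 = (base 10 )60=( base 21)2i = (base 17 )39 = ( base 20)30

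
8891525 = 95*93595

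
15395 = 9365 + 6030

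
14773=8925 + 5848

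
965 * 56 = 54040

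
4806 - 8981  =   - 4175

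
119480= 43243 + 76237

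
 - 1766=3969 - 5735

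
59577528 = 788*75606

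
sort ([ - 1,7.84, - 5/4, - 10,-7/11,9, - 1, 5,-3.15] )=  [-10,-3.15 , -5/4, - 1,  -  1, - 7/11 , 5, 7.84,9]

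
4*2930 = 11720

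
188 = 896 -708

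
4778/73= 65 + 33/73=65.45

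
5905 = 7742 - 1837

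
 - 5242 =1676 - 6918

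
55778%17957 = 1907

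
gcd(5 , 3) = 1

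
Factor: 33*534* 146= 2^2*3^2*11^1 * 73^1 * 89^1=   2572812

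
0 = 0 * 790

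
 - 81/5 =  - 17+ 4/5 = - 16.20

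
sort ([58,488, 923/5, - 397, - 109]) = [  -  397, -109,58 , 923/5,488 ]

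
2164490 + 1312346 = 3476836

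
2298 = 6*383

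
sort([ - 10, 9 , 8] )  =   [  -  10, 8,9 ]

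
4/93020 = 1/23255 = 0.00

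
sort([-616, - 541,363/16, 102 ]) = [  -  616,  -  541,363/16,  102 ] 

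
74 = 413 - 339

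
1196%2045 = 1196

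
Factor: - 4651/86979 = -3^( - 1)*79^(  -  1) * 367^( -1) * 4651^1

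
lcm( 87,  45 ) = 1305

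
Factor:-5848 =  - 2^3*17^1*43^1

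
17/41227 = 17/41227 = 0.00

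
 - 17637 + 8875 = -8762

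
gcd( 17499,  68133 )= 3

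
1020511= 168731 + 851780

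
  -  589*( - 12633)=7440837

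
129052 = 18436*7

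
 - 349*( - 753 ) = 262797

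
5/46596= 5/46596 = 0.00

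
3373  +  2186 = 5559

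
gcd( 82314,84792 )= 6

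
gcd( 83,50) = 1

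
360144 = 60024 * 6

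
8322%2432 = 1026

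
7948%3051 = 1846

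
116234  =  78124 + 38110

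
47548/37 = 47548/37 = 1285.08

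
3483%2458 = 1025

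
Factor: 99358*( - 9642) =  - 2^2 * 3^1*7^1*47^1*151^1*1607^1 = - 958009836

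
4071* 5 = 20355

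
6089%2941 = 207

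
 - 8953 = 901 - 9854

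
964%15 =4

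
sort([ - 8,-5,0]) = [-8, - 5, 0 ]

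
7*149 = 1043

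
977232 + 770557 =1747789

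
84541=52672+31869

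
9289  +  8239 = 17528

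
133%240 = 133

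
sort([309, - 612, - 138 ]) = [ - 612, - 138, 309]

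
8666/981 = 8 + 818/981= 8.83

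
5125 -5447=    - 322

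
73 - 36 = 37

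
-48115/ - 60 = 9623/12 =801.92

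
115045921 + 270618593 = 385664514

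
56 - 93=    - 37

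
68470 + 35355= 103825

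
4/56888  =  1/14222 = 0.00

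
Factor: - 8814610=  - 2^1*5^1*7^2 * 17989^1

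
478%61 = 51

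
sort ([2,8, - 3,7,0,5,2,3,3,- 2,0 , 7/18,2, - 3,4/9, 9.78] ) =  [ - 3,- 3, -2,  0, 0,7/18, 4/9,2,2,2,3,3, 5,7  ,  8 , 9.78 ] 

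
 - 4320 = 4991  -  9311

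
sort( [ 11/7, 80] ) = [11/7,80 ]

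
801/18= 44 + 1/2 = 44.50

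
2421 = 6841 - 4420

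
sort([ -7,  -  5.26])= [  -  7,-5.26] 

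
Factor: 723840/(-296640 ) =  -754/309 = - 2^1 * 3^(- 1) * 13^1* 29^1*103^ ( - 1 ) 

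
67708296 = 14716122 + 52992174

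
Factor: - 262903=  - 19^1*101^1*137^1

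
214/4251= 214/4251=0.05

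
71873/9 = 71873/9 = 7985.89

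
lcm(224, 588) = 4704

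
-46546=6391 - 52937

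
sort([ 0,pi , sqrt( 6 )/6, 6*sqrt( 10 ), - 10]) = [  -  10,0 , sqrt( 6 )/6,pi,6*sqrt( 10) ]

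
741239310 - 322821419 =418417891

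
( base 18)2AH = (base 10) 845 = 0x34d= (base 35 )O5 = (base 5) 11340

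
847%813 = 34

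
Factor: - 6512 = -2^4 * 11^1*37^1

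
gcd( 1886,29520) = 82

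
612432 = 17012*36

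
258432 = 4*64608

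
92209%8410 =8109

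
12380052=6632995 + 5747057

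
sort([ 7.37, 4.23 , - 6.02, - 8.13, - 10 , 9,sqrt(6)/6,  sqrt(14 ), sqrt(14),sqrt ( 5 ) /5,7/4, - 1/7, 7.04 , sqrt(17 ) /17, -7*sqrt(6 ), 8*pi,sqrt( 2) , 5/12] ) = [ - 7*sqrt(6) ,-10, - 8.13, - 6.02,-1/7,sqrt (17)/17,sqrt( 6 ) /6,5/12, sqrt (5 )/5, sqrt(2),7/4,sqrt(14 ),sqrt (14 ), 4.23, 7.04,  7.37,9,8*pi]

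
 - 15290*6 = -91740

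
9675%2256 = 651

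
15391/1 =15391 =15391.00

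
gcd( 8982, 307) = 1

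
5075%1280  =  1235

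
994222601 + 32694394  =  1026916995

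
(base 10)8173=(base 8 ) 17755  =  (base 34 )72D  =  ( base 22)GJB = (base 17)1B4D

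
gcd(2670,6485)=5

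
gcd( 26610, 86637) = 3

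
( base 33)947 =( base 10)9940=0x26d4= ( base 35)840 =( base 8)23324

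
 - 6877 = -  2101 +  - 4776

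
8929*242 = 2160818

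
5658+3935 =9593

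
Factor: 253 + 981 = 1234 = 2^1*617^1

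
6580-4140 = 2440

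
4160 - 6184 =-2024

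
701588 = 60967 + 640621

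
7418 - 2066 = 5352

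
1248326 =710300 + 538026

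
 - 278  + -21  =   - 299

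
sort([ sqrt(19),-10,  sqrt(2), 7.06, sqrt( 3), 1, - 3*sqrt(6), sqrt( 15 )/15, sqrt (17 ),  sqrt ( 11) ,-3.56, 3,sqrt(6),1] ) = [ - 10,-3*sqrt(6), - 3.56, sqrt( 15)/15,1,1,sqrt(2),  sqrt( 3),sqrt( 6),3, sqrt( 11 ),sqrt(17) , sqrt( 19 ),7.06]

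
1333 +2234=3567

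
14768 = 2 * 7384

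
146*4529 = 661234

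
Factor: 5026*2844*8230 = 2^4*3^2*5^1*7^1*79^1 * 359^1*823^1 = 117639159120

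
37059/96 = 386+1/32=386.03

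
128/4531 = 128/4531= 0.03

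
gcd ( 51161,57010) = 1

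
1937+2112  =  4049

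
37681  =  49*769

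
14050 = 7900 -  - 6150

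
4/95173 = 4/95173 = 0.00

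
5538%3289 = 2249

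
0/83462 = 0 = 0.00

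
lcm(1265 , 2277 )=11385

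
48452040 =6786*7140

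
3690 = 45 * 82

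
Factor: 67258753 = 4051^1 * 16603^1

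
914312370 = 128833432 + 785478938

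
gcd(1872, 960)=48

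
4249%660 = 289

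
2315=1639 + 676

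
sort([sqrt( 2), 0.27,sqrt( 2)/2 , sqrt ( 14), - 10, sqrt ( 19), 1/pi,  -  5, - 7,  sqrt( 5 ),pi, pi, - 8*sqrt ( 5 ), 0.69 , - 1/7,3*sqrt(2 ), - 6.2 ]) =[ - 8*sqrt(5),-10,  -  7,-6.2, - 5, - 1/7, 0.27 , 1/pi , 0.69,sqrt(2)/2 , sqrt ( 2), sqrt ( 5 ), pi, pi, sqrt (14 ), 3*sqrt(2), sqrt(19 ) ] 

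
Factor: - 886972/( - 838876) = 221743/209719= 23^1*31^1*311^1*209719^( - 1)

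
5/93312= 5/93312 = 0.00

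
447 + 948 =1395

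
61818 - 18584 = 43234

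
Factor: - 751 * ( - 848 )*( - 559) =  - 2^4 * 13^1*43^1*53^1*751^1 = - 355998032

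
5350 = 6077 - 727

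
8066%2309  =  1139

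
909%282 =63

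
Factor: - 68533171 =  - 7^1*17^2*19^1 * 1783^1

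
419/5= 419/5 = 83.80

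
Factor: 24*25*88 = 52800 = 2^6 * 3^1*5^2*11^1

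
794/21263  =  794/21263 = 0.04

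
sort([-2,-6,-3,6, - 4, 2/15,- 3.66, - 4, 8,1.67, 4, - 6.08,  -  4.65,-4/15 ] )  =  [-6.08 ,-6 , - 4.65,- 4 , - 4, - 3.66, - 3, - 2, - 4/15, 2/15, 1.67 , 4, 6, 8]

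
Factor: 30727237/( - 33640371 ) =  - 3^(-2)*19^2*47^1*73^( - 1)  *  1811^1 * 51203^( - 1)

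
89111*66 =5881326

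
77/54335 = 77/54335 = 0.00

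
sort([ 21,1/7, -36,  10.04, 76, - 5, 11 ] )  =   [ - 36,-5,1/7,10.04,11, 21, 76] 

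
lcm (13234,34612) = 449956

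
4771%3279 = 1492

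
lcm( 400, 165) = 13200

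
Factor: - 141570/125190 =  - 11^2*107^( - 1)= - 121/107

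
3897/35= 111 + 12/35 = 111.34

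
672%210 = 42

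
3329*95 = 316255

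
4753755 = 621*7655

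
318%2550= 318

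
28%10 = 8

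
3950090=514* 7685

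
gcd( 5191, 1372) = 1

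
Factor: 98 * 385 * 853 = 2^1*5^1*7^3*11^1*853^1 = 32183690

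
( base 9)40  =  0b100100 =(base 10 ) 36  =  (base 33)13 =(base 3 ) 1100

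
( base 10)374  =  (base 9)455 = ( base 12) 272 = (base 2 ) 101110110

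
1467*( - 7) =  - 10269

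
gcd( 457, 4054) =1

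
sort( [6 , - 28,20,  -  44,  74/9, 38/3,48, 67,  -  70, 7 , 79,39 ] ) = [-70 , - 44  ,-28,6,  7,74/9,38/3,20,  39,48, 67,79]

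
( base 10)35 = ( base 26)19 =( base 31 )14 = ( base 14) 27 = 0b100011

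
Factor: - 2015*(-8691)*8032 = 2^5*3^1*5^1*13^1*31^1*251^1*2897^1 =140659315680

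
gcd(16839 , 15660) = 9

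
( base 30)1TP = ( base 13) A81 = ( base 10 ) 1795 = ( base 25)2lk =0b11100000011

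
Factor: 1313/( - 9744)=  - 2^(-4)*3^(- 1) * 7^ (- 1)*13^1*29^( - 1)*101^1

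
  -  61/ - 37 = 61/37 = 1.65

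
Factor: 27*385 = 10395 =3^3 * 5^1*7^1 * 11^1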